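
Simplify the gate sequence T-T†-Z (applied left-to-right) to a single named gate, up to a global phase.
Z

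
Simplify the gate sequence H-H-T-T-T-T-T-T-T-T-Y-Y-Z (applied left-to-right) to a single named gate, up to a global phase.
Z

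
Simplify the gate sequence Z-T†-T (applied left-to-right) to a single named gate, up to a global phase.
Z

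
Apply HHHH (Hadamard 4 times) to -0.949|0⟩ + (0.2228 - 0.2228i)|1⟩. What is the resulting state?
-0.949|0⟩ + (0.2228 - 0.2228i)|1⟩

H² = I, so an even number of Hadamards cancels: H^4 = I and the state is unchanged.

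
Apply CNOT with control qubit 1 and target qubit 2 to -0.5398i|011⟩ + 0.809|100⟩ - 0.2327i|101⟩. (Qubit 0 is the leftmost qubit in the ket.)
-0.5398i|010⟩ + 0.809|100⟩ - 0.2327i|101⟩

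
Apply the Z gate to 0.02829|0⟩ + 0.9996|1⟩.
0.02829|0⟩ - 0.9996|1⟩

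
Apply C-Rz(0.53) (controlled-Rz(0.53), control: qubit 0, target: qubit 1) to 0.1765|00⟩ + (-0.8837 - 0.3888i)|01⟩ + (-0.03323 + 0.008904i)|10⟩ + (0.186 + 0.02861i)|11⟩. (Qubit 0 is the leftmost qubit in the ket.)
0.1765|00⟩ + (-0.8837 - 0.3888i)|01⟩ + (-0.02974 + 0.0173i)|10⟩ + (0.172 + 0.07633i)|11⟩

C-Rz(0.53) leaves the control-|0⟩ kets |00⟩, |01⟩ unchanged and applies Rz(0.53) to qubit 1 on the control-|1⟩ pair (|10⟩, |11⟩).
Rz(0.53) = [[e^(−iθ/2), 0], [0, e^(iθ/2)]] with e^(±iθ/2) = cos(θ/2) ± i·sin(θ/2); θ = 0.53, cos(θ/2) ≈ 0.965093, sin(θ/2) ≈ 0.261909.
With a = amp(|10⟩) = (-0.03323 + 0.008904i) and b = amp(|11⟩) = (0.186 + 0.02861i):
new amp(|10⟩) = (0.965093 - 0.261909i)·a = (-0.02974 + 0.0173i)
new amp(|11⟩) = (0.965093 + 0.261909i)·b = (0.172 + 0.07633i)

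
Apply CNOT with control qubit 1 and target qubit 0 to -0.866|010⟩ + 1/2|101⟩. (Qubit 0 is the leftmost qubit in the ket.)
1/2|101⟩ - 0.866|110⟩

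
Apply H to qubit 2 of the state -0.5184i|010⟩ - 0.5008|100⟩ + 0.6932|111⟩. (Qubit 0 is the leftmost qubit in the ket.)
-0.3666i|010⟩ - 0.3666i|011⟩ - 0.3541|100⟩ - 0.3541|101⟩ + 0.4902|110⟩ - 0.4902|111⟩

H on qubit 2 mixes each pair of kets that differ only in qubit 2: amplitudes (a, b) of (|…0…⟩, |…1…⟩) become ((a + b)/√2, (a − b)/√2). Kets absent from the input have amplitude 0.
(|010⟩, |011⟩): (a, b) = (-0.5184i, 0) → (-0.3666i, -0.3666i)
(|100⟩, |101⟩): (a, b) = (-0.5008, 0) → (-0.3541, -0.3541)
(|110⟩, |111⟩): (a, b) = (0, 0.6932) → (0.4902, -0.4902)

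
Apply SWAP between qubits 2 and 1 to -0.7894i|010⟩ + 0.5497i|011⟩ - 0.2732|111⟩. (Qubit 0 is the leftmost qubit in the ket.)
-0.7894i|001⟩ + 0.5497i|011⟩ - 0.2732|111⟩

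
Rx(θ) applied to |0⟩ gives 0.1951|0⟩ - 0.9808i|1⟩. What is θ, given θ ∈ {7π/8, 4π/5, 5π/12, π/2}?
7π/8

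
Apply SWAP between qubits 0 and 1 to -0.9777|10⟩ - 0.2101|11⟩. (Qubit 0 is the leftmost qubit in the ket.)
-0.9777|01⟩ - 0.2101|11⟩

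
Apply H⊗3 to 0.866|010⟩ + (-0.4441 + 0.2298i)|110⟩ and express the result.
(0.1492 + 0.08125i)|000⟩ + (0.1492 + 0.08125i)|001⟩ + (-0.1492 - 0.08125i)|010⟩ + (-0.1492 - 0.08125i)|011⟩ + (0.4632 - 0.08125i)|100⟩ + (0.4632 - 0.08125i)|101⟩ + (-0.4632 + 0.08125i)|110⟩ + (-0.4632 + 0.08125i)|111⟩

H⊗3 gives amp(|y⟩) = (1/2√2) Σ_x (−1)^(x·y) amp(|x⟩), where x·y is the number of positions in which both x and y have a 1.
|000⟩: (0.866 + (-0.4441 + 0.2298i))/(2√2) = (0.1492 + 0.08125i)
|001⟩: (0.866 + (-0.4441 + 0.2298i))/(2√2) = (0.1492 + 0.08125i)
|010⟩: (-0.866 - (-0.4441 + 0.2298i))/(2√2) = (-0.1492 - 0.08125i)
|011⟩: (-0.866 - (-0.4441 + 0.2298i))/(2√2) = (-0.1492 - 0.08125i)
|100⟩: (0.866 - (-0.4441 + 0.2298i))/(2√2) = (0.4632 - 0.08125i)
|101⟩: (0.866 - (-0.4441 + 0.2298i))/(2√2) = (0.4632 - 0.08125i)
|110⟩: (-0.866 + (-0.4441 + 0.2298i))/(2√2) = (-0.4632 + 0.08125i)
|111⟩: (-0.866 + (-0.4441 + 0.2298i))/(2√2) = (-0.4632 + 0.08125i)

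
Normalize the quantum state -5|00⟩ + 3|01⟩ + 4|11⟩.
-1/√2|00⟩ + 0.4243|01⟩ + 0.5657|11⟩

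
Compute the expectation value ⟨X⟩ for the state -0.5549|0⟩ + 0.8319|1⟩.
-0.9232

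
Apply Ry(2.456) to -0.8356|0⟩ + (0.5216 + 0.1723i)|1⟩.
(-0.7721 - 0.1623i)|0⟩ + (-0.6117 + 0.05791i)|1⟩

Ry(2.456) = [[cos(θ/2), −sin(θ/2)], [sin(θ/2), cos(θ/2)]]; θ = 2.456, cos(θ/2) ≈ 0.336122, sin(θ/2) ≈ 0.941818.
With a = amp(|0⟩) = -0.8356 and b = amp(|1⟩) = (0.5216 + 0.1723i):
new amp(|0⟩) = (0.336122)·a + (-0.941818)·b = (-0.7721 - 0.1623i)
new amp(|1⟩) = (0.941818)·a + (0.336122)·b = (-0.6117 + 0.05791i)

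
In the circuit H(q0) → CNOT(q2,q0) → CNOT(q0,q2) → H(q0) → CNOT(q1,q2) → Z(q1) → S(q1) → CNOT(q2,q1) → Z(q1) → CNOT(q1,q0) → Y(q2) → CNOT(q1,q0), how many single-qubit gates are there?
6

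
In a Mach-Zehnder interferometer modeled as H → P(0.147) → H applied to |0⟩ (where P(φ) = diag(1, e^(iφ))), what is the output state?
(0.9946 + 0.07324i)|0⟩ + (0.005393 - 0.07324i)|1⟩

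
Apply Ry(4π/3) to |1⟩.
-0.866|0⟩ - 1/2|1⟩

Ry(4π/3) = [[cos(θ/2), −sin(θ/2)], [sin(θ/2), cos(θ/2)]]; θ = 4π/3, cos(θ/2) ≈ -0.5, sin(θ/2) ≈ 0.866025.
With a = amp(|0⟩) = 0 and b = amp(|1⟩) = 1:
new amp(|0⟩) = (-0.5)·a + (-0.866025)·b = -0.866
new amp(|1⟩) = (0.866025)·a + (-0.5)·b = -1/2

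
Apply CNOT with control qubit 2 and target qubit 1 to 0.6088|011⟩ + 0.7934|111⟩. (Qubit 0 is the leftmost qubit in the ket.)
0.6088|001⟩ + 0.7934|101⟩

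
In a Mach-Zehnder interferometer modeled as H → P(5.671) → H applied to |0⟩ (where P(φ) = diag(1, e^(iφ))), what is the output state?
(0.9092 - 0.2873i)|0⟩ + (0.0908 + 0.2873i)|1⟩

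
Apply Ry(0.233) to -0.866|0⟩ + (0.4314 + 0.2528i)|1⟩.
(-0.9103 - 0.02938i)|0⟩ + (0.3278 + 0.2511i)|1⟩

Ry(0.233) = [[cos(θ/2), −sin(θ/2)], [sin(θ/2), cos(θ/2)]]; θ = 0.233, cos(θ/2) ≈ 0.993222, sin(θ/2) ≈ 0.116237.
With a = amp(|0⟩) = -0.866 and b = amp(|1⟩) = (0.4314 + 0.2528i):
new amp(|0⟩) = (0.993222)·a + (-0.116237)·b = (-0.9103 - 0.02938i)
new amp(|1⟩) = (0.116237)·a + (0.993222)·b = (0.3278 + 0.2511i)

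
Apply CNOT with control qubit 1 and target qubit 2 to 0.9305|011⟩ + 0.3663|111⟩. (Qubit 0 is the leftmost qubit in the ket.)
0.9305|010⟩ + 0.3663|110⟩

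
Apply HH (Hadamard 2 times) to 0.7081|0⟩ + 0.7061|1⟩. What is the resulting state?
0.7081|0⟩ + 0.7061|1⟩

H² = I, so an even number of Hadamards cancels: H^2 = I and the state is unchanged.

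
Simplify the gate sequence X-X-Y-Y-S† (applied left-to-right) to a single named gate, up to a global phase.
S†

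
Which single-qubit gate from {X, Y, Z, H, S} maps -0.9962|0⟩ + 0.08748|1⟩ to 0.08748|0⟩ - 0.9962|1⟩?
X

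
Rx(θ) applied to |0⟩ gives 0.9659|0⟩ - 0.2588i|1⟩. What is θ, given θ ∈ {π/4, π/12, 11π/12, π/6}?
π/6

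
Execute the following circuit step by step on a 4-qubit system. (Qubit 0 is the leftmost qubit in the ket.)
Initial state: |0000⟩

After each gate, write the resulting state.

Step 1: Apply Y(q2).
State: i|0010⟩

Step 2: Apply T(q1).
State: i|0010⟩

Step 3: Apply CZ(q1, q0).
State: i|0010⟩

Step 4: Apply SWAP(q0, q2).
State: i|1000⟩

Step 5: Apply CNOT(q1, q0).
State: i|1000⟩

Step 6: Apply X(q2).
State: i|1010⟩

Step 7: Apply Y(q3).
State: -|1011⟩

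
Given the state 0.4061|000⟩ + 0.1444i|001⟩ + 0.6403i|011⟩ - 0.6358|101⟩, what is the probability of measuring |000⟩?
0.1649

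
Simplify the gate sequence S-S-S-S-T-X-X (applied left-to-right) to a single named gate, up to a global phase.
T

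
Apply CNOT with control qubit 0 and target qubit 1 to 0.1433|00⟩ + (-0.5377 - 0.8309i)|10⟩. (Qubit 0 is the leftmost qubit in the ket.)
0.1433|00⟩ + (-0.5377 - 0.8309i)|11⟩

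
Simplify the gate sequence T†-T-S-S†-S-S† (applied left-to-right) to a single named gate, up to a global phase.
I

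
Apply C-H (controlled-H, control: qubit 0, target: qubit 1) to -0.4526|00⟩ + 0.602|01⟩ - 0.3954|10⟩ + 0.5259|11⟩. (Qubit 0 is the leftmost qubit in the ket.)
-0.4526|00⟩ + 0.602|01⟩ + 0.09228|10⟩ - 0.6515|11⟩

C-H leaves the control-|0⟩ kets |00⟩, |01⟩ unchanged and applies H to qubit 1 on the control-|1⟩ pair (|10⟩, |11⟩).
H = [[1/√2, 1/√2], [1/√2, -1/√2]].
With a = amp(|10⟩) = -0.3954 and b = amp(|11⟩) = 0.5259:
new amp(|10⟩) = (1/√2)·a + (1/√2)·b = 0.09228
new amp(|11⟩) = (1/√2)·a + (-1/√2)·b = -0.6515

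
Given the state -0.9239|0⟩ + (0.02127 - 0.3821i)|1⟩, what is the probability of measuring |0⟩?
0.8536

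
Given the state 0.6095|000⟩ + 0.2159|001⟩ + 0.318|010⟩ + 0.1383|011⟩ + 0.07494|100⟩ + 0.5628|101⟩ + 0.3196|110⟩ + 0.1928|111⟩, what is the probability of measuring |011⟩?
0.01913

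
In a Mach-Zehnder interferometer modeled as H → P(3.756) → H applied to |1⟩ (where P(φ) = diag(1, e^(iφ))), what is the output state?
(0.9086 + 0.2882i)|0⟩ + (0.09144 - 0.2882i)|1⟩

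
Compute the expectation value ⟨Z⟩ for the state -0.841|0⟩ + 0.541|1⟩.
0.4146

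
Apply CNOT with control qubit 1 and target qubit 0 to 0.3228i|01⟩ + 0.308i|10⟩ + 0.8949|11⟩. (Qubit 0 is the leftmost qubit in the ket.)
0.8949|01⟩ + 0.308i|10⟩ + 0.3228i|11⟩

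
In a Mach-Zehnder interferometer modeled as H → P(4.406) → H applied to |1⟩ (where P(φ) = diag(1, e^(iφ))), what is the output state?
(0.6508 + 0.4767i)|0⟩ + (0.3492 - 0.4767i)|1⟩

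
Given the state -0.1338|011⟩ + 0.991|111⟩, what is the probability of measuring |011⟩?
0.0179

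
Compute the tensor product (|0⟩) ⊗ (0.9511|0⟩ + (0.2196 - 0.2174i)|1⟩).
0.9511|00⟩ + (0.2196 - 0.2174i)|01⟩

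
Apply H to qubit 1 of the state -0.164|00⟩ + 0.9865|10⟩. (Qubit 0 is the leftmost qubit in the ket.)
-0.116|00⟩ - 0.116|01⟩ + 0.6976|10⟩ + 0.6976|11⟩

H on qubit 1 mixes each pair of kets that differ only in qubit 1: amplitudes (a, b) of (|…0…⟩, |…1…⟩) become ((a + b)/√2, (a − b)/√2). Kets absent from the input have amplitude 0.
(|00⟩, |01⟩): (a, b) = (-0.164, 0) → (-0.116, -0.116)
(|10⟩, |11⟩): (a, b) = (0.9865, 0) → (0.6976, 0.6976)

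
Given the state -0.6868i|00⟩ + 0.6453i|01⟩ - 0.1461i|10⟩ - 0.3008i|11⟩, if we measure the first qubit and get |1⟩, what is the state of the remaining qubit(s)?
-0.4369i|0⟩ - 0.8995i|1⟩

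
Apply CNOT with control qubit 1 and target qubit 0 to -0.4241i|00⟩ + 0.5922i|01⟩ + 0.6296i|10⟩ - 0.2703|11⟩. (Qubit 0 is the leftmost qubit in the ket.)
-0.4241i|00⟩ - 0.2703|01⟩ + 0.6296i|10⟩ + 0.5922i|11⟩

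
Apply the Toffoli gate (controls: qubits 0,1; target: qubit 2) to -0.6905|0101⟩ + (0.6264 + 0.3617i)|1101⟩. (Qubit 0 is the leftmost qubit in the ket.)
-0.6905|0101⟩ + (0.6264 + 0.3617i)|1111⟩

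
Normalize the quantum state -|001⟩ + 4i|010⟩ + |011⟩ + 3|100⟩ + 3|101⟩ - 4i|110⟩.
-0.1387|001⟩ + 0.5547i|010⟩ + 0.1387|011⟩ + 0.416|100⟩ + 0.416|101⟩ - 0.5547i|110⟩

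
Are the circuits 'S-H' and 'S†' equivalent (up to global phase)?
No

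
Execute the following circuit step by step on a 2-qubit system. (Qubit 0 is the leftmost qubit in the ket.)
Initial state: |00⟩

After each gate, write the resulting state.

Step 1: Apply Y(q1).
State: i|01⟩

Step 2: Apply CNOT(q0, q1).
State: i|01⟩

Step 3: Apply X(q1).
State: i|00⟩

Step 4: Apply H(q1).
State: (1/√2)i|00⟩ + (1/√2)i|01⟩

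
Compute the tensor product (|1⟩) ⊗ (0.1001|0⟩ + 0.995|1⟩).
0.1001|10⟩ + 0.995|11⟩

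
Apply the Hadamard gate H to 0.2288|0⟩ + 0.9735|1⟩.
0.8502|0⟩ - 0.5266|1⟩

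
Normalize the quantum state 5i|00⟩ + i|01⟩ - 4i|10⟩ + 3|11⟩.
0.7001i|00⟩ + 0.14i|01⟩ - 0.5601i|10⟩ + 0.4201|11⟩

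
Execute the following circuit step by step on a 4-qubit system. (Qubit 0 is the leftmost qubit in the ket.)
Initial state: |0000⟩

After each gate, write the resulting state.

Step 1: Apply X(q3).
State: |0001⟩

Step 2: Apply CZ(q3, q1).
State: |0001⟩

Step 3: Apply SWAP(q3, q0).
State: |1000⟩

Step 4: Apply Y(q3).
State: i|1001⟩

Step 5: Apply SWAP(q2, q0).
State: i|0011⟩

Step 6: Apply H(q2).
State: (1/√2)i|0001⟩ - (1/√2)i|0011⟩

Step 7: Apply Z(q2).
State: (1/√2)i|0001⟩ + (1/√2)i|0011⟩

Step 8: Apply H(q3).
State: (1/2)i|0000⟩ - (1/2)i|0001⟩ + (1/2)i|0010⟩ - (1/2)i|0011⟩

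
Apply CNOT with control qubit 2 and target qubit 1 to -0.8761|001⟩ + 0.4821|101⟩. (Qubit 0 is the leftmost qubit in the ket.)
-0.8761|011⟩ + 0.4821|111⟩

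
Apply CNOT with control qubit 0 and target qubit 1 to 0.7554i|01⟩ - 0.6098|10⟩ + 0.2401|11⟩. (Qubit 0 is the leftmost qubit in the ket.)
0.7554i|01⟩ + 0.2401|10⟩ - 0.6098|11⟩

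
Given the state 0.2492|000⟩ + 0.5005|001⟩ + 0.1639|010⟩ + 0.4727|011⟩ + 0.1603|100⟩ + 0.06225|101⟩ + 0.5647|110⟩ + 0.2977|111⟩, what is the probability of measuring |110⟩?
0.3189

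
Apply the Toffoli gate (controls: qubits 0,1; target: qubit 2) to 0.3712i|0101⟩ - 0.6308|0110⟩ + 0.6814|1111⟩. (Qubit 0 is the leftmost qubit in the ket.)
0.3712i|0101⟩ - 0.6308|0110⟩ + 0.6814|1101⟩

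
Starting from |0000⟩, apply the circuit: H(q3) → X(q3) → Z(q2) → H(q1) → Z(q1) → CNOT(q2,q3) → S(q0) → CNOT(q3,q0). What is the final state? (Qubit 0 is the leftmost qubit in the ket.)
1/2|0000⟩ - 1/2|0100⟩ + 1/2|1001⟩ - 1/2|1101⟩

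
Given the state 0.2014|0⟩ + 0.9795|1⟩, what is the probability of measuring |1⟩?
0.9594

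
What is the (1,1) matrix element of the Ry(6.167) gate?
-0.9983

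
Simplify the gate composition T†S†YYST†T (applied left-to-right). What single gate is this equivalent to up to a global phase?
T†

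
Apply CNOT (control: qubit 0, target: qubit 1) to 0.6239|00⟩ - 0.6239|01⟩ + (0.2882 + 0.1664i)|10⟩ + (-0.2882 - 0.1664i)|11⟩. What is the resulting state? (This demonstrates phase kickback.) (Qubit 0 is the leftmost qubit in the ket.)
0.6239|00⟩ - 0.6239|01⟩ + (-0.2882 - 0.1664i)|10⟩ + (0.2882 + 0.1664i)|11⟩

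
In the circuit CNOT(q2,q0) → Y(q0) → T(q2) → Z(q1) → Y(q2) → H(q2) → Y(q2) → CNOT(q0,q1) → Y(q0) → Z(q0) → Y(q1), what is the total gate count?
11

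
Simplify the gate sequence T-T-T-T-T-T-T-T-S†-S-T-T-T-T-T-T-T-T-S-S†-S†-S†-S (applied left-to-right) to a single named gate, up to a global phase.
S†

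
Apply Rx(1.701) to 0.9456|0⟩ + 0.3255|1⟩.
(0.6237 - 0.2446i)|0⟩ + (0.2147 - 0.7107i)|1⟩

Rx(1.701) = [[cos(θ/2), −i·sin(θ/2)], [−i·sin(θ/2), cos(θ/2)]]; θ = 1.701, cos(θ/2) ≈ 0.659607, sin(θ/2) ≈ 0.75161.
With a = amp(|0⟩) = 0.9456 and b = amp(|1⟩) = 0.3255:
new amp(|0⟩) = (0.659607)·a + (-0.75161i)·b = (0.6237 - 0.2446i)
new amp(|1⟩) = (-0.75161i)·a + (0.659607)·b = (0.2147 - 0.7107i)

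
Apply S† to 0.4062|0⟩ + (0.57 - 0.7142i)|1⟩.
0.4062|0⟩ + (-0.7142 - 0.57i)|1⟩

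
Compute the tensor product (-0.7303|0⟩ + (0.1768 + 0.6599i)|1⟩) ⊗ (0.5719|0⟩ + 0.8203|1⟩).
-0.4177|00⟩ - 0.5991|01⟩ + (0.1011 + 0.3774i)|10⟩ + (0.145 + 0.5413i)|11⟩

amp(|b₁b₂…⟩) = product of the factor amplitudes for bits b₁, b₂, …; only kets whose every factor amplitude is nonzero survive.
|00⟩: (-0.7303)(0.5719) = -0.4177
|01⟩: (-0.7303)(0.8203) = -0.5991
|10⟩: (0.1768 + 0.6599i)(0.5719) = (0.1011 + 0.3774i)
|11⟩: (0.1768 + 0.6599i)(0.8203) = (0.145 + 0.5413i)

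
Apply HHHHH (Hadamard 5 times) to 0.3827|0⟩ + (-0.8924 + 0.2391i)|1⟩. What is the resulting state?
(-0.3604 + 0.1691i)|0⟩ + (0.9016 - 0.1691i)|1⟩

H² = I, so H^5 = H: a single Hadamard. With (a, b) = (0.3827, (-0.8924 + 0.2391i)), H gives ((a + b)/√2, (a − b)/√2) = ((-0.3604 + 0.1691i), (0.9016 - 0.1691i)).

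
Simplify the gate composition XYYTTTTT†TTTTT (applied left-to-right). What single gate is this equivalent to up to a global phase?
X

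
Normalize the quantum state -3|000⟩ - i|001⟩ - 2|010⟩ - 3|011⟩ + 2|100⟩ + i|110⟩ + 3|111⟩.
-0.4932|000⟩ - 0.1644i|001⟩ - 0.3288|010⟩ - 0.4932|011⟩ + 0.3288|100⟩ + 0.1644i|110⟩ + 0.4932|111⟩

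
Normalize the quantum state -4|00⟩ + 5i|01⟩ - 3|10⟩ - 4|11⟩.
-0.4924|00⟩ + 0.6155i|01⟩ - 0.3693|10⟩ - 0.4924|11⟩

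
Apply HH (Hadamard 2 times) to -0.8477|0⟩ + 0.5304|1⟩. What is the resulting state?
-0.8477|0⟩ + 0.5304|1⟩

H² = I, so an even number of Hadamards cancels: H^2 = I and the state is unchanged.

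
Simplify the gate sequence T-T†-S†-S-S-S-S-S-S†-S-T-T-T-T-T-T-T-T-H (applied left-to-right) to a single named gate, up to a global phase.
H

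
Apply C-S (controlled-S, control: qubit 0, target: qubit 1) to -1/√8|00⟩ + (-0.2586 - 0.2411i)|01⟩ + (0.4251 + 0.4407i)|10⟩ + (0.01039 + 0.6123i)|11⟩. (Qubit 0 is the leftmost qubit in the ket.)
-1/√8|00⟩ + (-0.2586 - 0.2411i)|01⟩ + (0.4251 + 0.4407i)|10⟩ + (-0.6123 + 0.01039i)|11⟩

C-S leaves the control-|0⟩ kets |00⟩, |01⟩ unchanged and applies S to qubit 1 on the control-|1⟩ pair (|10⟩, |11⟩).
S = [[1, 0], [0, i]].
With a = amp(|10⟩) = (0.4251 + 0.4407i) and b = amp(|11⟩) = (0.01039 + 0.6123i):
new amp(|10⟩) = (1)·a = (0.4251 + 0.4407i)
new amp(|11⟩) = (i)·b = (-0.6123 + 0.01039i)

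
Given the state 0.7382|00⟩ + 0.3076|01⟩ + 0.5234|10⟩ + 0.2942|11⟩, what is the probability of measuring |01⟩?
0.09462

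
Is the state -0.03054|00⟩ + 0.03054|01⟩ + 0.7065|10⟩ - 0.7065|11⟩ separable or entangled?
Separable

Writing the state as a|00⟩ + b|01⟩ + c|10⟩ + d|11⟩, it is a product state iff ad − bc = 0.
Here (a, b, c, d) = (-0.03054, 0.03054, 0.7065, -0.7065): ad − bc = (-0.03054)(-0.7065) − (0.03054)(0.7065) = 0, so the state is separable.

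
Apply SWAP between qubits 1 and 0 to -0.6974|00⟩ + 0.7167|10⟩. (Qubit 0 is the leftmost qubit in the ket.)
-0.6974|00⟩ + 0.7167|01⟩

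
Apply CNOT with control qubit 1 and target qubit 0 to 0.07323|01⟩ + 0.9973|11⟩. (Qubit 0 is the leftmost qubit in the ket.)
0.9973|01⟩ + 0.07323|11⟩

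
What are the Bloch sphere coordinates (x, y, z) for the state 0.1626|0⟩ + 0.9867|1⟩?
(0.3209, 0, -0.9471)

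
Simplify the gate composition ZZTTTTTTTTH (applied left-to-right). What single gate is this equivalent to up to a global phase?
H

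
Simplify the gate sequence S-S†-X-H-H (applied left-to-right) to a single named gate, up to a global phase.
X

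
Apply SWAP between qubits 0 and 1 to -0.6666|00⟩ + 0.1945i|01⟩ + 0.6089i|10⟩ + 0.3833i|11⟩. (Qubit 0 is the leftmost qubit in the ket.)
-0.6666|00⟩ + 0.6089i|01⟩ + 0.1945i|10⟩ + 0.3833i|11⟩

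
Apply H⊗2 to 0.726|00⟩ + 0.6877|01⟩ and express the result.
0.7069|00⟩ + 0.01915|01⟩ + 0.7069|10⟩ + 0.01915|11⟩

H⊗2 gives amp(|y⟩) = (1/2) Σ_x (−1)^(x·y) amp(|x⟩), where x·y is the number of positions in which both x and y have a 1.
|00⟩: (0.726 + 0.6877)/2 = 0.7069
|01⟩: (0.726 - 0.6877)/2 = 0.01915
|10⟩: (0.726 + 0.6877)/2 = 0.7069
|11⟩: (0.726 - 0.6877)/2 = 0.01915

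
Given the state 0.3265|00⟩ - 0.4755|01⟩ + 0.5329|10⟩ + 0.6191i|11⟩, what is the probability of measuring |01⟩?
0.2261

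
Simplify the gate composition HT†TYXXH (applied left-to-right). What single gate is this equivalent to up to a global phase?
Y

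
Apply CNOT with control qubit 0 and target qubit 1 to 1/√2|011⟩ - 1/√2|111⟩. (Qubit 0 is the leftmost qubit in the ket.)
1/√2|011⟩ - 1/√2|101⟩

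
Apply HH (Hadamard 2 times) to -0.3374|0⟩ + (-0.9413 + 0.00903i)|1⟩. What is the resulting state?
-0.3374|0⟩ + (-0.9413 + 0.00903i)|1⟩

H² = I, so an even number of Hadamards cancels: H^2 = I and the state is unchanged.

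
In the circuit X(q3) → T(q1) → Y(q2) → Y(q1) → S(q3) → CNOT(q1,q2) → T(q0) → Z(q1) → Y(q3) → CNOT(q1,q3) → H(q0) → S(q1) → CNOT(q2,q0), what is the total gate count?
13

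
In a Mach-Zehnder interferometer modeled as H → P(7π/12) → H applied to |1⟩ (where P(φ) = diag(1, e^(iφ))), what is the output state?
(0.6294 - 0.483i)|0⟩ + (0.3706 + 0.483i)|1⟩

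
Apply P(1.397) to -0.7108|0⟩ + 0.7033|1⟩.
-0.7108|0⟩ + (0.1216 + 0.6927i)|1⟩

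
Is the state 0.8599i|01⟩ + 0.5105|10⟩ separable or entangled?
Entangled

Writing the state as a|00⟩ + b|01⟩ + c|10⟩ + d|11⟩, it is a product state iff ad − bc = 0.
Here (a, b, c, d) = (0, 0.8599i, 0.5105, 0): ad − bc = (0)(0) − (0.8599i)(0.5105) = -0.439i ≠ 0, so the state is entangled.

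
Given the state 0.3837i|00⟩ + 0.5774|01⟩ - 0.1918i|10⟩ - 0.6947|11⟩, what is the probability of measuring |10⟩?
0.03679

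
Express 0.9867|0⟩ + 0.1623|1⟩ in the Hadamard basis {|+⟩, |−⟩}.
0.8125|+⟩ + 0.5829|−⟩

With |ψ⟩ = α|0⟩ + β|1⟩, the Hadamard-basis coefficients are ⟨+|ψ⟩ = (α + β)/√2 and ⟨−|ψ⟩ = (α − β)/√2.
Here α = 0.9867, β = 0.1623: (α + β)/√2 = 0.8125, (α − β)/√2 = 0.5829.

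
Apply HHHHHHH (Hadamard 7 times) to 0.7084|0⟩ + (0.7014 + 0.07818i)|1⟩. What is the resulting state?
(0.9969 + 0.05528i)|0⟩ + (0.00495 - 0.05528i)|1⟩

H² = I, so H^7 = H: a single Hadamard. With (a, b) = (0.7084, (0.7014 + 0.07818i)), H gives ((a + b)/√2, (a − b)/√2) = ((0.9969 + 0.05528i), (0.00495 - 0.05528i)).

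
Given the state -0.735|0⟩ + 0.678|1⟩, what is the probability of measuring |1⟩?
0.4597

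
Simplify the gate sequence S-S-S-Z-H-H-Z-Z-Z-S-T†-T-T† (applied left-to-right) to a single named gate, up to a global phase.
T†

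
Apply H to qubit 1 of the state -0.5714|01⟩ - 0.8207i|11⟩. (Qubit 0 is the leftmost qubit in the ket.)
-0.404|00⟩ + 0.404|01⟩ - 0.5803i|10⟩ + 0.5803i|11⟩

H on qubit 1 mixes each pair of kets that differ only in qubit 1: amplitudes (a, b) of (|…0…⟩, |…1…⟩) become ((a + b)/√2, (a − b)/√2). Kets absent from the input have amplitude 0.
(|00⟩, |01⟩): (a, b) = (0, -0.5714) → (-0.404, 0.404)
(|10⟩, |11⟩): (a, b) = (0, -0.8207i) → (-0.5803i, 0.5803i)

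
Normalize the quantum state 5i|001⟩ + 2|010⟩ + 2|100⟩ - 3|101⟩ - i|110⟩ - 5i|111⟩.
0.6063i|001⟩ + 0.2425|010⟩ + 0.2425|100⟩ - 0.3638|101⟩ - 0.1213i|110⟩ - 0.6063i|111⟩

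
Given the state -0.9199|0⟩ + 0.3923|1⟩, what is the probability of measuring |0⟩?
0.8462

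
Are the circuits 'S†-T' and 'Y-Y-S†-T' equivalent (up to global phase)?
Yes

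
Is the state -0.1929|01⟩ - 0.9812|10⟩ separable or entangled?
Entangled

Writing the state as a|00⟩ + b|01⟩ + c|10⟩ + d|11⟩, it is a product state iff ad − bc = 0.
Here (a, b, c, d) = (0, -0.1929, -0.9812, 0): ad − bc = (0)(0) − (-0.1929)(-0.9812) = -0.1893 ≠ 0, so the state is entangled.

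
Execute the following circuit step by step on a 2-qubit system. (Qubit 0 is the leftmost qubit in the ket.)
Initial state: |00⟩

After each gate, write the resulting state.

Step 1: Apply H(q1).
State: 1/√2|00⟩ + 1/√2|01⟩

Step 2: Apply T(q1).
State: 1/√2|00⟩ + (1/2 + (1/2)i)|01⟩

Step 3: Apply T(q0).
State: 1/√2|00⟩ + (1/2 + (1/2)i)|01⟩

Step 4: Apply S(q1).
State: 1/√2|00⟩ + (-1/2 + (1/2)i)|01⟩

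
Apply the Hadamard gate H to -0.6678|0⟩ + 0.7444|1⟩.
0.05416|0⟩ - 0.9986|1⟩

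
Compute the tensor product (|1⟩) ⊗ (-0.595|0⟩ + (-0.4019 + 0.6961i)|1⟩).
-0.595|10⟩ + (-0.4019 + 0.6961i)|11⟩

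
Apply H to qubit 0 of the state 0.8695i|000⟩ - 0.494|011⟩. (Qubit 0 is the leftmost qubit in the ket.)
0.6148i|000⟩ - 0.3493|011⟩ + 0.6148i|100⟩ - 0.3493|111⟩

H on qubit 0 mixes each pair of kets that differ only in qubit 0: amplitudes (a, b) of (|…0…⟩, |…1…⟩) become ((a + b)/√2, (a − b)/√2). Kets absent from the input have amplitude 0.
(|000⟩, |100⟩): (a, b) = (0.8695i, 0) → (0.6148i, 0.6148i)
(|011⟩, |111⟩): (a, b) = (-0.494, 0) → (-0.3493, -0.3493)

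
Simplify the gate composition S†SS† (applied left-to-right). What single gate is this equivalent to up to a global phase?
S†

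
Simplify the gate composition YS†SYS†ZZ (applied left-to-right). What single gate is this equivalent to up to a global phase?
S†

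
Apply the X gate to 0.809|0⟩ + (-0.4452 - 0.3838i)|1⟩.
(-0.4452 - 0.3838i)|0⟩ + 0.809|1⟩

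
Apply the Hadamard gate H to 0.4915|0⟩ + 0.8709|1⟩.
0.9634|0⟩ - 0.2683|1⟩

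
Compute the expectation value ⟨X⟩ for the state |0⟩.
0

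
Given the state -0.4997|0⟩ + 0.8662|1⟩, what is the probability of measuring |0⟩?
0.2497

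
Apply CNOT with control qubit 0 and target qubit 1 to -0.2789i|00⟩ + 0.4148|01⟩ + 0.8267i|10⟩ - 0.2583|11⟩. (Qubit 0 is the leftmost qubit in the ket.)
-0.2789i|00⟩ + 0.4148|01⟩ - 0.2583|10⟩ + 0.8267i|11⟩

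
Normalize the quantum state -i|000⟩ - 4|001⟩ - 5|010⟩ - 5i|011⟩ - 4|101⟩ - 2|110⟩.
-0.1072i|000⟩ - 0.4288|001⟩ - 0.5361|010⟩ - 0.5361i|011⟩ - 0.4288|101⟩ - 0.2144|110⟩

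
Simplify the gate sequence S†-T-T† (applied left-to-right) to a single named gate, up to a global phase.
S†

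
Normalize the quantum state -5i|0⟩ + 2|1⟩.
-0.9285i|0⟩ + 0.3714|1⟩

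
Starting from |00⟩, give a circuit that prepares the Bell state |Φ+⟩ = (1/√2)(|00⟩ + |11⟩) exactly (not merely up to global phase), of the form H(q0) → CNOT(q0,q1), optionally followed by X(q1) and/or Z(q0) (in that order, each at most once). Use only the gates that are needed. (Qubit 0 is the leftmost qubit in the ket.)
H(q0) → CNOT(q0,q1)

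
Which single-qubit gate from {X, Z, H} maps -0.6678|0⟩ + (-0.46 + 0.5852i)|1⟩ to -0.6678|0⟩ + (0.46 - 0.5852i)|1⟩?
Z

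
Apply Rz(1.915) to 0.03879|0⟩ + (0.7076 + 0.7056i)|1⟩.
(0.02233 - 0.03172i)|0⟩ + (-0.1697 + 0.9848i)|1⟩

Rz(1.915) = [[e^(−iθ/2), 0], [0, e^(iθ/2)]] with e^(±iθ/2) = cos(θ/2) ± i·sin(θ/2); θ = 1.915, cos(θ/2) ≈ 0.575566, sin(θ/2) ≈ 0.817755.
With a = amp(|0⟩) = 0.03879 and b = amp(|1⟩) = (0.7076 + 0.7056i):
new amp(|0⟩) = (0.575566 - 0.817755i)·a = (0.02233 - 0.03172i)
new amp(|1⟩) = (0.575566 + 0.817755i)·b = (-0.1697 + 0.9848i)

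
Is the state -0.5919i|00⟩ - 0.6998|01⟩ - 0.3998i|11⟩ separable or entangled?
Entangled

Writing the state as a|00⟩ + b|01⟩ + c|10⟩ + d|11⟩, it is a product state iff ad − bc = 0.
Here (a, b, c, d) = (-0.5919i, -0.6998, 0, -0.3998i): ad − bc = (-0.5919i)(-0.3998i) − (-0.6998)(0) = -0.2366 ≠ 0, so the state is entangled.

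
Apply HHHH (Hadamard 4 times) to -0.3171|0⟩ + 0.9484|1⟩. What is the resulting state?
-0.3171|0⟩ + 0.9484|1⟩

H² = I, so an even number of Hadamards cancels: H^4 = I and the state is unchanged.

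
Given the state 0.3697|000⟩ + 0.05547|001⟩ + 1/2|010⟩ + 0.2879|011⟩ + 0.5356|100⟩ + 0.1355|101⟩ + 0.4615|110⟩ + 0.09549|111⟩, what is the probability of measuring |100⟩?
0.2869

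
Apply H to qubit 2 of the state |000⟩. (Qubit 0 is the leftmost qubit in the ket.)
1/√2|000⟩ + 1/√2|001⟩

H on qubit 2 mixes each pair of kets that differ only in qubit 2: amplitudes (a, b) of (|…0…⟩, |…1…⟩) become ((a + b)/√2, (a − b)/√2). Kets absent from the input have amplitude 0.
(|000⟩, |001⟩): (a, b) = (1, 0) → (1/√2, 1/√2)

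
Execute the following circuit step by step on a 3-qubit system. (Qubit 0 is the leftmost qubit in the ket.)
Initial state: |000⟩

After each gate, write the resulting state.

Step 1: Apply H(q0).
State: 1/√2|000⟩ + 1/√2|100⟩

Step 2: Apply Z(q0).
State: 1/√2|000⟩ - 1/√2|100⟩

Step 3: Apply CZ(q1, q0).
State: 1/√2|000⟩ - 1/√2|100⟩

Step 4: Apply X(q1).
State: 1/√2|010⟩ - 1/√2|110⟩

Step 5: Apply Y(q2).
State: (1/√2)i|011⟩ - (1/√2)i|111⟩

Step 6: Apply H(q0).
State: i|111⟩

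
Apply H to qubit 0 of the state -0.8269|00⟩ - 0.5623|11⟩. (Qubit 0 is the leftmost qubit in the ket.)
-0.5847|00⟩ - 0.3976|01⟩ - 0.5847|10⟩ + 0.3976|11⟩

H on qubit 0 mixes each pair of kets that differ only in qubit 0: amplitudes (a, b) of (|…0…⟩, |…1…⟩) become ((a + b)/√2, (a − b)/√2). Kets absent from the input have amplitude 0.
(|00⟩, |10⟩): (a, b) = (-0.8269, 0) → (-0.5847, -0.5847)
(|01⟩, |11⟩): (a, b) = (0, -0.5623) → (-0.3976, 0.3976)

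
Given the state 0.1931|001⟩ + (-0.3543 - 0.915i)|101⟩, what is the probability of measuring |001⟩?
0.03729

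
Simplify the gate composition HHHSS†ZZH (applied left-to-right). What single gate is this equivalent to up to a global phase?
I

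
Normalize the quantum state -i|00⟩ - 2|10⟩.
-(1/√5)i|00⟩ - 0.8944|10⟩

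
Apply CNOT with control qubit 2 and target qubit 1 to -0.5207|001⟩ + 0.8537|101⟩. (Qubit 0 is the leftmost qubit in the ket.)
-0.5207|011⟩ + 0.8537|111⟩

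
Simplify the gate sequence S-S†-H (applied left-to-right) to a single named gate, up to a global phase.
H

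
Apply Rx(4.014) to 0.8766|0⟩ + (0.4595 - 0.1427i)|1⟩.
(-0.4997 - 0.4165i)|0⟩ + (-0.1941 - 0.7342i)|1⟩

Rx(4.014) = [[cos(θ/2), −i·sin(θ/2)], [−i·sin(θ/2), cos(θ/2)]]; θ = 4.014, cos(θ/2) ≈ -0.422502, sin(θ/2) ≈ 0.906362.
With a = amp(|0⟩) = 0.8766 and b = amp(|1⟩) = (0.4595 - 0.1427i):
new amp(|0⟩) = (-0.422502)·a + (-0.906362i)·b = (-0.4997 - 0.4165i)
new amp(|1⟩) = (-0.906362i)·a + (-0.422502)·b = (-0.1941 - 0.7342i)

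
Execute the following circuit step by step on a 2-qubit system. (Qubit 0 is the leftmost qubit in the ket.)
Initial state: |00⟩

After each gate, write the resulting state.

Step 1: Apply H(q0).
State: 1/√2|00⟩ + 1/√2|10⟩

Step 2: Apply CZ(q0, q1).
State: 1/√2|00⟩ + 1/√2|10⟩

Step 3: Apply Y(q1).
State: (1/√2)i|01⟩ + (1/√2)i|11⟩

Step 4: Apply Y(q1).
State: 1/√2|00⟩ + 1/√2|10⟩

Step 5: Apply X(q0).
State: 1/√2|00⟩ + 1/√2|10⟩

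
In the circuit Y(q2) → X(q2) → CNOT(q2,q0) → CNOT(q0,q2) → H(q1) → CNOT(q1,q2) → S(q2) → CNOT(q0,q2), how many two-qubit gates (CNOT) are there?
4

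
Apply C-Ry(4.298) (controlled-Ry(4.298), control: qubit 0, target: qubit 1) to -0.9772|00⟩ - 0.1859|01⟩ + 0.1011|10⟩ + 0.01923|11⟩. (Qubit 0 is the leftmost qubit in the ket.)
-0.9772|00⟩ - 0.1859|01⟩ - 0.07136|10⟩ + 0.07416|11⟩

C-Ry(4.298) leaves the control-|0⟩ kets |00⟩, |01⟩ unchanged and applies Ry(4.298) to qubit 1 on the control-|1⟩ pair (|10⟩, |11⟩).
Ry(4.298) = [[cos(θ/2), −sin(θ/2)], [sin(θ/2), cos(θ/2)]]; θ = 4.298, cos(θ/2) ≈ -0.54652, sin(θ/2) ≈ 0.837446.
With a = amp(|10⟩) = 0.1011 and b = amp(|11⟩) = 0.01923:
new amp(|10⟩) = (-0.54652)·a + (-0.837446)·b = -0.07136
new amp(|11⟩) = (0.837446)·a + (-0.54652)·b = 0.07416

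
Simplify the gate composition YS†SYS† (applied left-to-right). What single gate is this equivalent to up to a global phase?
S†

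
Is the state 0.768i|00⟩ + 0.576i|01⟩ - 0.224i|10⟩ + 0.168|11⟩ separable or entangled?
Entangled

Writing the state as a|00⟩ + b|01⟩ + c|10⟩ + d|11⟩, it is a product state iff ad − bc = 0.
Here (a, b, c, d) = (0.768i, 0.576i, -0.224i, 0.168): ad − bc = (0.768i)(0.168) − (0.576i)(-0.224i) = (-0.129 + 0.129i) ≠ 0, so the state is entangled.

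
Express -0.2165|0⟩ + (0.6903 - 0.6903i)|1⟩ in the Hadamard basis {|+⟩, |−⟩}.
(0.335 - 0.4881i)|+⟩ + (-0.6412 + 0.4881i)|−⟩

With |ψ⟩ = α|0⟩ + β|1⟩, the Hadamard-basis coefficients are ⟨+|ψ⟩ = (α + β)/√2 and ⟨−|ψ⟩ = (α − β)/√2.
Here α = -0.2165, β = (0.6903 - 0.6903i): (α + β)/√2 = (0.335 - 0.4881i), (α − β)/√2 = (-0.6412 + 0.4881i).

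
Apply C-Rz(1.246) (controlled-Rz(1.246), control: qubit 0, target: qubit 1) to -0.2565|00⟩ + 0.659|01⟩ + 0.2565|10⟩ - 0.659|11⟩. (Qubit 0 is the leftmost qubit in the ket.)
-0.2565|00⟩ + 0.659|01⟩ + (0.2083 - 0.1497i)|10⟩ + (-0.5352 - 0.3845i)|11⟩

C-Rz(1.246) leaves the control-|0⟩ kets |00⟩, |01⟩ unchanged and applies Rz(1.246) to qubit 1 on the control-|1⟩ pair (|10⟩, |11⟩).
Rz(1.246) = [[e^(−iθ/2), 0], [0, e^(iθ/2)]] with e^(±iθ/2) = cos(θ/2) ± i·sin(θ/2); θ = 1.246, cos(θ/2) ≈ 0.812132, sin(θ/2) ≈ 0.583474.
With a = amp(|10⟩) = 0.2565 and b = amp(|11⟩) = -0.659:
new amp(|10⟩) = (0.812132 - 0.583474i)·a = (0.2083 - 0.1497i)
new amp(|11⟩) = (0.812132 + 0.583474i)·b = (-0.5352 - 0.3845i)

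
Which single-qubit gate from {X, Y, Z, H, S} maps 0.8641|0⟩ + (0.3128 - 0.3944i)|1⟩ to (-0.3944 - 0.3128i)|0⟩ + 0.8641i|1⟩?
Y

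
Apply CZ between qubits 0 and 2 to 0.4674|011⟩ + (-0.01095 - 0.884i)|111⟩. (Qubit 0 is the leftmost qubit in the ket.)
0.4674|011⟩ + (0.01095 + 0.884i)|111⟩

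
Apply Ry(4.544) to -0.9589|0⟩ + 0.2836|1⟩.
0.4019|0⟩ - 0.9156|1⟩

Ry(4.544) = [[cos(θ/2), −sin(θ/2)], [sin(θ/2), cos(θ/2)]]; θ = 4.544, cos(θ/2) ≈ -0.645138, sin(θ/2) ≈ 0.764066.
With a = amp(|0⟩) = -0.9589 and b = amp(|1⟩) = 0.2836:
new amp(|0⟩) = (-0.645138)·a + (-0.764066)·b = 0.4019
new amp(|1⟩) = (0.764066)·a + (-0.645138)·b = -0.9156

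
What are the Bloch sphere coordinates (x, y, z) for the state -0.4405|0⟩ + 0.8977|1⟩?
(-0.7909, 0, -0.6118)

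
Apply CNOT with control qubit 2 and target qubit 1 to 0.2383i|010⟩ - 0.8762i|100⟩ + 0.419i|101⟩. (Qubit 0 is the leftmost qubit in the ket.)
0.2383i|010⟩ - 0.8762i|100⟩ + 0.419i|111⟩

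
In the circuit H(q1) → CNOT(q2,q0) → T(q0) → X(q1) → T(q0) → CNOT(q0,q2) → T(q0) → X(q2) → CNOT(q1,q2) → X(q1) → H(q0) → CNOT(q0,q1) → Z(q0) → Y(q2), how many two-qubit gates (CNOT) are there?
4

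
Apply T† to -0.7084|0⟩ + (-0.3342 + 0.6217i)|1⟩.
-0.7084|0⟩ + (0.2033 + 0.6759i)|1⟩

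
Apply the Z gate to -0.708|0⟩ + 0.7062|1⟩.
-0.708|0⟩ - 0.7062|1⟩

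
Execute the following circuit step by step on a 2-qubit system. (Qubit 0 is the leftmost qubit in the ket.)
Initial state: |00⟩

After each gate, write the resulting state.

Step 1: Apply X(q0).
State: |10⟩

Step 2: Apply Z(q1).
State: |10⟩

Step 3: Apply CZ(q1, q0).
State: |10⟩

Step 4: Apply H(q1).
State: 1/√2|10⟩ + 1/√2|11⟩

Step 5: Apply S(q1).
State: 1/√2|10⟩ + (1/√2)i|11⟩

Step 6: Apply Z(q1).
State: 1/√2|10⟩ - (1/√2)i|11⟩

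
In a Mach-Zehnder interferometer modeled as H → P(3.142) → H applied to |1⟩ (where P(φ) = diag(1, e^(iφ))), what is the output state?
(1 + 0.0002037i)|0⟩ + (0.00000004148 - 0.0002037i)|1⟩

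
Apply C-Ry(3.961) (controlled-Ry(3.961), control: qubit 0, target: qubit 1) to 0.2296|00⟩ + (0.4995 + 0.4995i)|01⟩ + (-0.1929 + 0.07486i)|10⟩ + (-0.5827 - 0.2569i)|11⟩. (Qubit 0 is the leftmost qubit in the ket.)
0.2296|00⟩ + (0.4995 + 0.4995i)|01⟩ + (0.6113 + 0.2058i)|10⟩ + (0.05518 + 0.171i)|11⟩

C-Ry(3.961) leaves the control-|0⟩ kets |00⟩, |01⟩ unchanged and applies Ry(3.961) to qubit 1 on the control-|1⟩ pair (|10⟩, |11⟩).
Ry(3.961) = [[cos(θ/2), −sin(θ/2)], [sin(θ/2), cos(θ/2)]]; θ = 3.961, cos(θ/2) ≈ -0.398338, sin(θ/2) ≈ 0.917239.
With a = amp(|10⟩) = (-0.1929 + 0.07486i) and b = amp(|11⟩) = (-0.5827 - 0.2569i):
new amp(|10⟩) = (-0.398338)·a + (-0.917239)·b = (0.6113 + 0.2058i)
new amp(|11⟩) = (0.917239)·a + (-0.398338)·b = (0.05518 + 0.171i)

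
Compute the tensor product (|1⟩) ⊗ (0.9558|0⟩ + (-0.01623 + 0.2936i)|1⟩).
0.9558|10⟩ + (-0.01623 + 0.2936i)|11⟩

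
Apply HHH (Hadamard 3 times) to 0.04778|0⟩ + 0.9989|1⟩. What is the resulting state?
0.7401|0⟩ - 0.6725|1⟩

H² = I, so H^3 = H: a single Hadamard. With (a, b) = (0.04778, 0.9989), H gives ((a + b)/√2, (a − b)/√2) = (0.7401, -0.6725).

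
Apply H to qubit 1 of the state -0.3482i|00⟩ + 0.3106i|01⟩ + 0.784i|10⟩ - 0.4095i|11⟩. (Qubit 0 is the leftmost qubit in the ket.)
-0.02659i|00⟩ - 0.4658i|01⟩ + 0.2648i|10⟩ + 0.8439i|11⟩

H on qubit 1 mixes each pair of kets that differ only in qubit 1: amplitudes (a, b) of (|…0…⟩, |…1…⟩) become ((a + b)/√2, (a − b)/√2). Kets absent from the input have amplitude 0.
(|00⟩, |01⟩): (a, b) = (-0.3482i, 0.3106i) → (-0.02659i, -0.4658i)
(|10⟩, |11⟩): (a, b) = (0.784i, -0.4095i) → (0.2648i, 0.8439i)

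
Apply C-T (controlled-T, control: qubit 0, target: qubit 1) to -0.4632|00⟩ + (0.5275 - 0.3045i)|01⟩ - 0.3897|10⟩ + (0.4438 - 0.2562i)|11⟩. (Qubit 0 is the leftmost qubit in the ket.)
-0.4632|00⟩ + (0.5275 - 0.3045i)|01⟩ - 0.3897|10⟩ + (0.495 + 0.1327i)|11⟩

C-T leaves the control-|0⟩ kets |00⟩, |01⟩ unchanged and applies T to qubit 1 on the control-|1⟩ pair (|10⟩, |11⟩).
T = [[1, 0], [0, (1/√2 + (1/√2)i)]].
With a = amp(|10⟩) = -0.3897 and b = amp(|11⟩) = (0.4438 - 0.2562i):
new amp(|10⟩) = (1)·a = -0.3897
new amp(|11⟩) = (1/√2 + (1/√2)i)·b = (0.495 + 0.1327i)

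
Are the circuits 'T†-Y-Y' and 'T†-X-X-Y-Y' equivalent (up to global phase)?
Yes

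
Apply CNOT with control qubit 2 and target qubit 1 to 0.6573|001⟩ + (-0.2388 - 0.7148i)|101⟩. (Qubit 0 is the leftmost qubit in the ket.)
0.6573|011⟩ + (-0.2388 - 0.7148i)|111⟩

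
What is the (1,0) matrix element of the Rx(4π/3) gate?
-0.866i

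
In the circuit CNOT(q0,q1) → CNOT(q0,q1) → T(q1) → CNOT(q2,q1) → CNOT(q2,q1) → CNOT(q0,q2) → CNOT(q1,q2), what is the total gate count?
7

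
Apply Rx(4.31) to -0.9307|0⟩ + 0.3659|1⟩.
(0.5133 - 0.3052i)|0⟩ + (-0.2018 + 0.7763i)|1⟩

Rx(4.31) = [[cos(θ/2), −i·sin(θ/2)], [−i·sin(θ/2), cos(θ/2)]]; θ = 4.31, cos(θ/2) ≈ -0.551535, sin(θ/2) ≈ 0.834152.
With a = amp(|0⟩) = -0.9307 and b = amp(|1⟩) = 0.3659:
new amp(|0⟩) = (-0.551535)·a + (-0.834152i)·b = (0.5133 - 0.3052i)
new amp(|1⟩) = (-0.834152i)·a + (-0.551535)·b = (-0.2018 + 0.7763i)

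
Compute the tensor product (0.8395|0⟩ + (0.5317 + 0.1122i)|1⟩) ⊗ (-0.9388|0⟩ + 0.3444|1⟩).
-0.7881|00⟩ + 0.2891|01⟩ + (-0.4992 - 0.1053i)|10⟩ + (0.1831 + 0.03864i)|11⟩

amp(|b₁b₂…⟩) = product of the factor amplitudes for bits b₁, b₂, …; only kets whose every factor amplitude is nonzero survive.
|00⟩: (0.8395)(-0.9388) = -0.7881
|01⟩: (0.8395)(0.3444) = 0.2891
|10⟩: (0.5317 + 0.1122i)(-0.9388) = (-0.4992 - 0.1053i)
|11⟩: (0.5317 + 0.1122i)(0.3444) = (0.1831 + 0.03864i)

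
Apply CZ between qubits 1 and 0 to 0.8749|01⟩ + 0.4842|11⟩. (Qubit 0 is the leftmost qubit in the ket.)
0.8749|01⟩ - 0.4842|11⟩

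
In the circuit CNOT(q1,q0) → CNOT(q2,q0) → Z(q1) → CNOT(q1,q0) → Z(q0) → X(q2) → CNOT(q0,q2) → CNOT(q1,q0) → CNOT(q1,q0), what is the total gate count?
9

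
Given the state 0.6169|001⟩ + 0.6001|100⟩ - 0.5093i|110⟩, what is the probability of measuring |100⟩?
0.3601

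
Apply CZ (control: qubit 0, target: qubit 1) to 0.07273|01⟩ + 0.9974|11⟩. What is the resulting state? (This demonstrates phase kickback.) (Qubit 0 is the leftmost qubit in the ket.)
0.07273|01⟩ - 0.9974|11⟩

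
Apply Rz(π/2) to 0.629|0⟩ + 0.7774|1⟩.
(0.4448 - 0.4448i)|0⟩ + (0.5497 + 0.5497i)|1⟩

Rz(π/2) = [[e^(−iθ/2), 0], [0, e^(iθ/2)]] with e^(±iθ/2) = cos(θ/2) ± i·sin(θ/2); θ = π/2, cos(θ/2) ≈ 0.707107, sin(θ/2) ≈ 0.707107.
With a = amp(|0⟩) = 0.629 and b = amp(|1⟩) = 0.7774:
new amp(|0⟩) = (0.707107 - 0.707107i)·a = (0.4448 - 0.4448i)
new amp(|1⟩) = (0.707107 + 0.707107i)·b = (0.5497 + 0.5497i)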